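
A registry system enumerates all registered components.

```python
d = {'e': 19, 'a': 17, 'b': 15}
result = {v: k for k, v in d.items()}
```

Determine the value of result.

Step 1: Invert dict (swap keys and values):
  'e': 19 -> 19: 'e'
  'a': 17 -> 17: 'a'
  'b': 15 -> 15: 'b'
Therefore result = {19: 'e', 17: 'a', 15: 'b'}.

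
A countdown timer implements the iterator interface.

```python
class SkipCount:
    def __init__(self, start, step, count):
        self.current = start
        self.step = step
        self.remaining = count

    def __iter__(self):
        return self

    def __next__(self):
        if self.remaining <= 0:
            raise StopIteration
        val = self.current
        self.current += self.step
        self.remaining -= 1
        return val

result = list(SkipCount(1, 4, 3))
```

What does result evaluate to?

Step 1: SkipCount starts at 1, increments by 4, for 3 steps:
  Yield 1, then current += 4
  Yield 5, then current += 4
  Yield 9, then current += 4
Therefore result = [1, 5, 9].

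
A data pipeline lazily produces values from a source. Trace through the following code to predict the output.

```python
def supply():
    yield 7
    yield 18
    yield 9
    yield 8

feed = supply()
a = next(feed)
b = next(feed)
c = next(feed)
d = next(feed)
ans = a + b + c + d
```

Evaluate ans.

Step 1: Create generator and consume all values:
  a = next(feed) = 7
  b = next(feed) = 18
  c = next(feed) = 9
  d = next(feed) = 8
Step 2: ans = 7 + 18 + 9 + 8 = 42.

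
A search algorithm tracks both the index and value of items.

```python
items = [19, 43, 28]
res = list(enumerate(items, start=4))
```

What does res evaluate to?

Step 1: enumerate with start=4:
  (4, 19)
  (5, 43)
  (6, 28)
Therefore res = [(4, 19), (5, 43), (6, 28)].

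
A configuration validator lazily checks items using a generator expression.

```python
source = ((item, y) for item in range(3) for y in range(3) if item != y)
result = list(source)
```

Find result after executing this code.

Step 1: Nested generator over range(3) x range(3) where item != y:
  (0, 0): excluded (item == y)
  (0, 1): included
  (0, 2): included
  (1, 0): included
  (1, 1): excluded (item == y)
  (1, 2): included
  (2, 0): included
  (2, 1): included
  (2, 2): excluded (item == y)
Therefore result = [(0, 1), (0, 2), (1, 0), (1, 2), (2, 0), (2, 1)].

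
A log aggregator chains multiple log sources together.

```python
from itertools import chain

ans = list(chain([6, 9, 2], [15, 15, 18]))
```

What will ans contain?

Step 1: chain() concatenates iterables: [6, 9, 2] + [15, 15, 18].
Therefore ans = [6, 9, 2, 15, 15, 18].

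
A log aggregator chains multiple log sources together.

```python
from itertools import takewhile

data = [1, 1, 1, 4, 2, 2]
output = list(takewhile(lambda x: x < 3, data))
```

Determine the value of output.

Step 1: takewhile stops at first element >= 3:
  1 < 3: take
  1 < 3: take
  1 < 3: take
  4 >= 3: stop
Therefore output = [1, 1, 1].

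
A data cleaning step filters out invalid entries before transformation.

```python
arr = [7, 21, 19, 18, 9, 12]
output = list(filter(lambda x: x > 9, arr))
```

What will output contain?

Step 1: Filter elements > 9:
  7: removed
  21: kept
  19: kept
  18: kept
  9: removed
  12: kept
Therefore output = [21, 19, 18, 12].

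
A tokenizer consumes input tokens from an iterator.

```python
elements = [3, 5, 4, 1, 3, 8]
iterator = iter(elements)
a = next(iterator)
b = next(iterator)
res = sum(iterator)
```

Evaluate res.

Step 1: Create iterator over [3, 5, 4, 1, 3, 8].
Step 2: a = next() = 3, b = next() = 5.
Step 3: sum() of remaining [4, 1, 3, 8] = 16.
Therefore res = 16.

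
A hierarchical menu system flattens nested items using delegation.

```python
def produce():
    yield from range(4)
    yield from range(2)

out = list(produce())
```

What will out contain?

Step 1: Trace yields in order:
  yield 0
  yield 1
  yield 2
  yield 3
  yield 0
  yield 1
Therefore out = [0, 1, 2, 3, 0, 1].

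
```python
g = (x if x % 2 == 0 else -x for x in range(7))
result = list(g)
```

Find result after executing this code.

Step 1: For each x in range(7), yield x if even, else -x:
  x=0: even, yield 0
  x=1: odd, yield -1
  x=2: even, yield 2
  x=3: odd, yield -3
  x=4: even, yield 4
  x=5: odd, yield -5
  x=6: even, yield 6
Therefore result = [0, -1, 2, -3, 4, -5, 6].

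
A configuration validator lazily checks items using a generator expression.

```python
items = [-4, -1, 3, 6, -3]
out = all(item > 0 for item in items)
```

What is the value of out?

Step 1: Check item > 0 for each element in [-4, -1, 3, 6, -3]:
  -4 > 0: False
  -1 > 0: False
  3 > 0: True
  6 > 0: True
  -3 > 0: False
Step 2: all() returns False.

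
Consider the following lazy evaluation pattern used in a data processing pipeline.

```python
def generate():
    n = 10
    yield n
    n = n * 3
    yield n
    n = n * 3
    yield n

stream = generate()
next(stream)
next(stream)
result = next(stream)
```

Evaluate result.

Step 1: Trace through generator execution:
  Yield 1: n starts at 10, yield 10
  Yield 2: n = 10 * 3 = 30, yield 30
  Yield 3: n = 30 * 3 = 90, yield 90
Step 2: First next() gets 10, second next() gets the second value, third next() yields 90.
Therefore result = 90.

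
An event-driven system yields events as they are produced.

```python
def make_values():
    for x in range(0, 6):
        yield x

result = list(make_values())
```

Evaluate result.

Step 1: The generator yields each value from range(0, 6).
Step 2: list() consumes all yields: [0, 1, 2, 3, 4, 5].
Therefore result = [0, 1, 2, 3, 4, 5].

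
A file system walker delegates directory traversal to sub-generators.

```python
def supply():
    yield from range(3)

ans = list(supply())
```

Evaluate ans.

Step 1: yield from delegates to the iterable, yielding each element.
Step 2: Collected values: [0, 1, 2].
Therefore ans = [0, 1, 2].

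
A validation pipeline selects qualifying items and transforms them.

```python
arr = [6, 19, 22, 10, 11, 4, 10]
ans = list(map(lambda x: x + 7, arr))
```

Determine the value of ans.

Step 1: Apply lambda x: x + 7 to each element:
  6 -> 13
  19 -> 26
  22 -> 29
  10 -> 17
  11 -> 18
  4 -> 11
  10 -> 17
Therefore ans = [13, 26, 29, 17, 18, 11, 17].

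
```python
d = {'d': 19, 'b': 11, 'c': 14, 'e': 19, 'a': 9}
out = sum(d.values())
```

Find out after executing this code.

Step 1: d.values() = [19, 11, 14, 19, 9].
Step 2: sum = 72.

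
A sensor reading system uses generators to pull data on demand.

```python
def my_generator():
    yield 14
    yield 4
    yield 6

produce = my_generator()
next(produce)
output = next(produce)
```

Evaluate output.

Step 1: my_generator() creates a generator.
Step 2: next(produce) yields 14 (consumed and discarded).
Step 3: next(produce) yields 4, assigned to output.
Therefore output = 4.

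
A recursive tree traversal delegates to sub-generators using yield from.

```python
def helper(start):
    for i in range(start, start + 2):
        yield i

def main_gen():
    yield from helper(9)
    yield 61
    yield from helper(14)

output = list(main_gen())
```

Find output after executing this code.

Step 1: main_gen() delegates to helper(9):
  yield 9
  yield 10
Step 2: yield 61
Step 3: Delegates to helper(14):
  yield 14
  yield 15
Therefore output = [9, 10, 61, 14, 15].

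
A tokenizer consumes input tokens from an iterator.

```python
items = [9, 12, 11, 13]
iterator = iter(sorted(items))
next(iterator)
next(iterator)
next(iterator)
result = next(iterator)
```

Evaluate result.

Step 1: sorted([9, 12, 11, 13]) = [9, 11, 12, 13].
Step 2: Create iterator and skip 3 elements.
Step 3: next() returns 13.
Therefore result = 13.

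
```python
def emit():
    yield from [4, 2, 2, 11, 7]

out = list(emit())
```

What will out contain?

Step 1: yield from delegates to the iterable, yielding each element.
Step 2: Collected values: [4, 2, 2, 11, 7].
Therefore out = [4, 2, 2, 11, 7].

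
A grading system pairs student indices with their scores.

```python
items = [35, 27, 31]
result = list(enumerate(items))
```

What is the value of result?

Step 1: enumerate pairs each element with its index:
  (0, 35)
  (1, 27)
  (2, 31)
Therefore result = [(0, 35), (1, 27), (2, 31)].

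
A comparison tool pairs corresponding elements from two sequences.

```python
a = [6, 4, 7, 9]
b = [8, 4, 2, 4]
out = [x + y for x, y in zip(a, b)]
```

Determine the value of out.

Step 1: Add corresponding elements:
  6 + 8 = 14
  4 + 4 = 8
  7 + 2 = 9
  9 + 4 = 13
Therefore out = [14, 8, 9, 13].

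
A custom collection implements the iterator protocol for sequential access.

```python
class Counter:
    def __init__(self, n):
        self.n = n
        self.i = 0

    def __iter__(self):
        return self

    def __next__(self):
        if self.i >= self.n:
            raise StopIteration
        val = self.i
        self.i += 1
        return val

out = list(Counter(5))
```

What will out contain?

Step 1: Counter(5) creates an iterator counting 0 to 4.
Step 2: list() consumes all values: [0, 1, 2, 3, 4].
Therefore out = [0, 1, 2, 3, 4].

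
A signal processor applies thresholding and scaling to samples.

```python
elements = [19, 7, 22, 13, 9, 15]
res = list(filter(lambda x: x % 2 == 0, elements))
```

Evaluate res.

Step 1: Filter elements divisible by 2:
  19 % 2 = 1: removed
  7 % 2 = 1: removed
  22 % 2 = 0: kept
  13 % 2 = 1: removed
  9 % 2 = 1: removed
  15 % 2 = 1: removed
Therefore res = [22].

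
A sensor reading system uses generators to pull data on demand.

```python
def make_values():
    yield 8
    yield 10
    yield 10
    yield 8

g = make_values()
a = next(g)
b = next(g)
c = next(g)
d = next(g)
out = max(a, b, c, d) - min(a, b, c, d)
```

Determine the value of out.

Step 1: Create generator and consume all values:
  a = next(g) = 8
  b = next(g) = 10
  c = next(g) = 10
  d = next(g) = 8
Step 2: max = 10, min = 8, out = 10 - 8 = 2.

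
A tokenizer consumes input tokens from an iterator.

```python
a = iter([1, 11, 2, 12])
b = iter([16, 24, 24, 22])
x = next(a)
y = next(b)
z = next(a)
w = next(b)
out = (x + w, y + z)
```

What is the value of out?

Step 1: a iterates [1, 11, 2, 12], b iterates [16, 24, 24, 22].
Step 2: x = next(a) = 1, y = next(b) = 16.
Step 3: z = next(a) = 11, w = next(b) = 24.
Step 4: out = (1 + 24, 16 + 11) = (25, 27).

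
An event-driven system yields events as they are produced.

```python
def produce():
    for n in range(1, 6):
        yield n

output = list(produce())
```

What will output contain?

Step 1: The generator yields each value from range(1, 6).
Step 2: list() consumes all yields: [1, 2, 3, 4, 5].
Therefore output = [1, 2, 3, 4, 5].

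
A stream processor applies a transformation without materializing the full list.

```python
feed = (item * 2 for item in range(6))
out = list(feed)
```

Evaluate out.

Step 1: For each item in range(6), compute item*2:
  item=0: 0*2 = 0
  item=1: 1*2 = 2
  item=2: 2*2 = 4
  item=3: 3*2 = 6
  item=4: 4*2 = 8
  item=5: 5*2 = 10
Therefore out = [0, 2, 4, 6, 8, 10].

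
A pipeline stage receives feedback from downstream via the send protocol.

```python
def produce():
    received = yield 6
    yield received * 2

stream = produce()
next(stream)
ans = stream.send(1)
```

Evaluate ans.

Step 1: next(stream) advances to first yield, producing 6.
Step 2: send(1) resumes, received = 1.
Step 3: yield received * 2 = 1 * 2 = 2.
Therefore ans = 2.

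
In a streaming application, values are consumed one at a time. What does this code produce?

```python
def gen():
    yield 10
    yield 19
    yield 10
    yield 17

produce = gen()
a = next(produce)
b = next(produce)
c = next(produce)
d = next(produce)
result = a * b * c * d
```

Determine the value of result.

Step 1: Create generator and consume all values:
  a = next(produce) = 10
  b = next(produce) = 19
  c = next(produce) = 10
  d = next(produce) = 17
Step 2: result = 10 * 19 * 10 * 17 = 32300.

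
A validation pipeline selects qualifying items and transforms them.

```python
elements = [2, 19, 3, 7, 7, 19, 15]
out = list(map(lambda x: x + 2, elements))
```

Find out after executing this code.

Step 1: Apply lambda x: x + 2 to each element:
  2 -> 4
  19 -> 21
  3 -> 5
  7 -> 9
  7 -> 9
  19 -> 21
  15 -> 17
Therefore out = [4, 21, 5, 9, 9, 21, 17].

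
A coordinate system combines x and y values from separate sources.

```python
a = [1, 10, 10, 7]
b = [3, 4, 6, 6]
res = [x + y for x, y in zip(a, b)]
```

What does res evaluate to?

Step 1: Add corresponding elements:
  1 + 3 = 4
  10 + 4 = 14
  10 + 6 = 16
  7 + 6 = 13
Therefore res = [4, 14, 16, 13].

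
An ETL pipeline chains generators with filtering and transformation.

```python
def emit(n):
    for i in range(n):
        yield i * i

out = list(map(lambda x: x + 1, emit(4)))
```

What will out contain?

Step 1: emit(4) yields squares: [0, 1, 4, 9].
Step 2: map adds 1 to each: [1, 2, 5, 10].
Therefore out = [1, 2, 5, 10].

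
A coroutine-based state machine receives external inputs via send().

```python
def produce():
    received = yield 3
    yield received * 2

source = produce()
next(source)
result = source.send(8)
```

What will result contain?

Step 1: next(source) advances to first yield, producing 3.
Step 2: send(8) resumes, received = 8.
Step 3: yield received * 2 = 8 * 2 = 16.
Therefore result = 16.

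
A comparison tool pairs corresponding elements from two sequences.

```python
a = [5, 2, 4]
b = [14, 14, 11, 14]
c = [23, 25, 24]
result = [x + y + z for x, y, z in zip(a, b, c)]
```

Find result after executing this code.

Step 1: zip three lists (truncates to shortest, len=3):
  5 + 14 + 23 = 42
  2 + 14 + 25 = 41
  4 + 11 + 24 = 39
Therefore result = [42, 41, 39].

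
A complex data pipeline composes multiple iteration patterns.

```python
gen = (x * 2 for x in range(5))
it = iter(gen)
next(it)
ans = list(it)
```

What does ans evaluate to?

Step 1: Generator produces [0, 2, 4, 6, 8].
Step 2: next(it) consumes first element (0).
Step 3: list(it) collects remaining: [2, 4, 6, 8].
Therefore ans = [2, 4, 6, 8].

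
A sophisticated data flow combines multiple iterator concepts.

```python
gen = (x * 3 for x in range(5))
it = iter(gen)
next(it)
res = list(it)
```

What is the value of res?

Step 1: Generator produces [0, 3, 6, 9, 12].
Step 2: next(it) consumes first element (0).
Step 3: list(it) collects remaining: [3, 6, 9, 12].
Therefore res = [3, 6, 9, 12].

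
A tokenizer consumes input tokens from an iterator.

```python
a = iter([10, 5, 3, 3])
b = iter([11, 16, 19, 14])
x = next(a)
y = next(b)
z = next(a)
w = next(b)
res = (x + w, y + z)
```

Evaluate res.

Step 1: a iterates [10, 5, 3, 3], b iterates [11, 16, 19, 14].
Step 2: x = next(a) = 10, y = next(b) = 11.
Step 3: z = next(a) = 5, w = next(b) = 16.
Step 4: res = (10 + 16, 11 + 5) = (26, 16).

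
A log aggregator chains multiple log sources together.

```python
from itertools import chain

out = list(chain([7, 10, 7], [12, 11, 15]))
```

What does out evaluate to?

Step 1: chain() concatenates iterables: [7, 10, 7] + [12, 11, 15].
Therefore out = [7, 10, 7, 12, 11, 15].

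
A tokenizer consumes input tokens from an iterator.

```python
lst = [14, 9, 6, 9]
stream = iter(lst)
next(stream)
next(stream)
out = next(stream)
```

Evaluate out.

Step 1: Create iterator over [14, 9, 6, 9].
Step 2: next() consumes 14.
Step 3: next() consumes 9.
Step 4: next() returns 6.
Therefore out = 6.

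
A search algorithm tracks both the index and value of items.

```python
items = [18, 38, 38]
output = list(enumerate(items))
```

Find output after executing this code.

Step 1: enumerate pairs each element with its index:
  (0, 18)
  (1, 38)
  (2, 38)
Therefore output = [(0, 18), (1, 38), (2, 38)].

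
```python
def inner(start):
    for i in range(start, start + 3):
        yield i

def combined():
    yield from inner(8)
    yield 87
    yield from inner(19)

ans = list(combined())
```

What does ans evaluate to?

Step 1: combined() delegates to inner(8):
  yield 8
  yield 9
  yield 10
Step 2: yield 87
Step 3: Delegates to inner(19):
  yield 19
  yield 20
  yield 21
Therefore ans = [8, 9, 10, 87, 19, 20, 21].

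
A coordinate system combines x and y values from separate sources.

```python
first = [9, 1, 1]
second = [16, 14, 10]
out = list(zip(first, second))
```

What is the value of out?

Step 1: zip pairs elements at same index:
  Index 0: (9, 16)
  Index 1: (1, 14)
  Index 2: (1, 10)
Therefore out = [(9, 16), (1, 14), (1, 10)].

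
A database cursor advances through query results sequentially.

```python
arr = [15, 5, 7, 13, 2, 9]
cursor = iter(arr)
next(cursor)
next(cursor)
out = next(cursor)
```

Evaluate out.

Step 1: Create iterator over [15, 5, 7, 13, 2, 9].
Step 2: next() consumes 15.
Step 3: next() consumes 5.
Step 4: next() returns 7.
Therefore out = 7.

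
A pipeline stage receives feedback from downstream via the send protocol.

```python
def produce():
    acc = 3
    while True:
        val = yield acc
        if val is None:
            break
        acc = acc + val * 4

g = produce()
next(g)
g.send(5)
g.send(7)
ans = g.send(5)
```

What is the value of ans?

Step 1: next() -> yield acc=3.
Step 2: send(5) -> val=5, acc = 3 + 5*4 = 23, yield 23.
Step 3: send(7) -> val=7, acc = 23 + 7*4 = 51, yield 51.
Step 4: send(5) -> val=5, acc = 51 + 5*4 = 71, yield 71.
Therefore ans = 71.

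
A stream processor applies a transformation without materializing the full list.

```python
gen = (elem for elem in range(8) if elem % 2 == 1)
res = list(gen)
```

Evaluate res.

Step 1: Filter range(8) keeping only odd values:
  elem=0: even, excluded
  elem=1: odd, included
  elem=2: even, excluded
  elem=3: odd, included
  elem=4: even, excluded
  elem=5: odd, included
  elem=6: even, excluded
  elem=7: odd, included
Therefore res = [1, 3, 5, 7].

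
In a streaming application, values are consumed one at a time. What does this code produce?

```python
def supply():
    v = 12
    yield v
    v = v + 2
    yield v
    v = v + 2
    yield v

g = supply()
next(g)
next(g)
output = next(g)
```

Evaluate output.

Step 1: Trace through generator execution:
  Yield 1: v starts at 12, yield 12
  Yield 2: v = 12 + 2 = 14, yield 14
  Yield 3: v = 14 + 2 = 16, yield 16
Step 2: First next() gets 12, second next() gets the second value, third next() yields 16.
Therefore output = 16.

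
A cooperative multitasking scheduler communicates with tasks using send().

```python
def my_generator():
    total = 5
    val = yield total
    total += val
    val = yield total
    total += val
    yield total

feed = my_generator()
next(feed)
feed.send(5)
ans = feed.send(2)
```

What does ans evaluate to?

Step 1: next() -> yield total=5.
Step 2: send(5) -> val=5, total = 5+5 = 10, yield 10.
Step 3: send(2) -> val=2, total = 10+2 = 12, yield 12.
Therefore ans = 12.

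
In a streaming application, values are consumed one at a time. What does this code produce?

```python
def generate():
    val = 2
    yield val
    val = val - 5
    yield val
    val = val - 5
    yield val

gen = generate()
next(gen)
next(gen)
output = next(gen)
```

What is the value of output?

Step 1: Trace through generator execution:
  Yield 1: val starts at 2, yield 2
  Yield 2: val = 2 - 5 = -3, yield -3
  Yield 3: val = -3 - 5 = -8, yield -8
Step 2: First next() gets 2, second next() gets the second value, third next() yields -8.
Therefore output = -8.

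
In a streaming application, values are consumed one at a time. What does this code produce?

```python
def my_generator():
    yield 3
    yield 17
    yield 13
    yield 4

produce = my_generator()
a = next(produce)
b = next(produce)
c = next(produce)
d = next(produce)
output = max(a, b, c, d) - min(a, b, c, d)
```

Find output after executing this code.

Step 1: Create generator and consume all values:
  a = next(produce) = 3
  b = next(produce) = 17
  c = next(produce) = 13
  d = next(produce) = 4
Step 2: max = 17, min = 3, output = 17 - 3 = 14.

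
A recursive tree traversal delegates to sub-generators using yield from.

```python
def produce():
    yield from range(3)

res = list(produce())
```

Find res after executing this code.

Step 1: yield from delegates to the iterable, yielding each element.
Step 2: Collected values: [0, 1, 2].
Therefore res = [0, 1, 2].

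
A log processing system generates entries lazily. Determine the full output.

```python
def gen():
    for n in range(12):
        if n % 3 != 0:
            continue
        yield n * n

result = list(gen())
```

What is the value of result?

Step 1: Only yield n**2 when n is divisible by 3:
  n=0: 0 % 3 == 0, yield 0**2 = 0
  n=3: 3 % 3 == 0, yield 3**2 = 9
  n=6: 6 % 3 == 0, yield 6**2 = 36
  n=9: 9 % 3 == 0, yield 9**2 = 81
Therefore result = [0, 9, 36, 81].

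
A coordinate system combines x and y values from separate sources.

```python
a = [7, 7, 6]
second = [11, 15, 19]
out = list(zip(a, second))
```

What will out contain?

Step 1: zip pairs elements at same index:
  Index 0: (7, 11)
  Index 1: (7, 15)
  Index 2: (6, 19)
Therefore out = [(7, 11), (7, 15), (6, 19)].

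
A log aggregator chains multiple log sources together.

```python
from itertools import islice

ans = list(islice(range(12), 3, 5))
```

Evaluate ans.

Step 1: islice(range(12), 3, 5) takes elements at indices [3, 5).
Step 2: Elements: [3, 4].
Therefore ans = [3, 4].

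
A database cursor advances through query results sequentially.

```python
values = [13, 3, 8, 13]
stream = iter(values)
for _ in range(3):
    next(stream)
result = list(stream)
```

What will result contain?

Step 1: Create iterator over [13, 3, 8, 13].
Step 2: Advance 3 positions (consuming [13, 3, 8]).
Step 3: list() collects remaining elements: [13].
Therefore result = [13].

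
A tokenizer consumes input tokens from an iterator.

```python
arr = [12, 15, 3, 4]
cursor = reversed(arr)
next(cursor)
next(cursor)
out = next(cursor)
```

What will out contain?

Step 1: reversed([12, 15, 3, 4]) gives iterator: [4, 3, 15, 12].
Step 2: First next() = 4, second next() = 3.
Step 3: Third next() = 15.
Therefore out = 15.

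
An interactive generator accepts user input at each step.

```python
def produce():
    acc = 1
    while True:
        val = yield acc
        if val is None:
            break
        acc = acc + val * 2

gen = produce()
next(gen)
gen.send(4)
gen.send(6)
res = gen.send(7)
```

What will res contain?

Step 1: next() -> yield acc=1.
Step 2: send(4) -> val=4, acc = 1 + 4*2 = 9, yield 9.
Step 3: send(6) -> val=6, acc = 9 + 6*2 = 21, yield 21.
Step 4: send(7) -> val=7, acc = 21 + 7*2 = 35, yield 35.
Therefore res = 35.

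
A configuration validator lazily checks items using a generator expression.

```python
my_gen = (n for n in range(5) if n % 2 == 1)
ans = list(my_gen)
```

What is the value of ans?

Step 1: Filter range(5) keeping only odd values:
  n=0: even, excluded
  n=1: odd, included
  n=2: even, excluded
  n=3: odd, included
  n=4: even, excluded
Therefore ans = [1, 3].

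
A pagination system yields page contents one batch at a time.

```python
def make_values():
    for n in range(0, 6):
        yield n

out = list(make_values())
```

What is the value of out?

Step 1: The generator yields each value from range(0, 6).
Step 2: list() consumes all yields: [0, 1, 2, 3, 4, 5].
Therefore out = [0, 1, 2, 3, 4, 5].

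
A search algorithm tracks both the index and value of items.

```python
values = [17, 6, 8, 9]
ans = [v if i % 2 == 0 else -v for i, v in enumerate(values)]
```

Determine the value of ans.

Step 1: For each (i, v), keep v if i is even, negate if odd:
  i=0 (even): keep 17
  i=1 (odd): negate to -6
  i=2 (even): keep 8
  i=3 (odd): negate to -9
Therefore ans = [17, -6, 8, -9].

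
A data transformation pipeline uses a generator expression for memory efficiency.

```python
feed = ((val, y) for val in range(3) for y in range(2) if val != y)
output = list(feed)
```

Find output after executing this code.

Step 1: Nested generator over range(3) x range(2) where val != y:
  (0, 0): excluded (val == y)
  (0, 1): included
  (1, 0): included
  (1, 1): excluded (val == y)
  (2, 0): included
  (2, 1): included
Therefore output = [(0, 1), (1, 0), (2, 0), (2, 1)].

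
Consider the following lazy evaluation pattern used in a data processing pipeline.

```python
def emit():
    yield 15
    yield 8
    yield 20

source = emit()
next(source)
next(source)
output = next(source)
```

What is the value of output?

Step 1: emit() creates a generator.
Step 2: next(source) yields 15 (consumed and discarded).
Step 3: next(source) yields 8 (consumed and discarded).
Step 4: next(source) yields 20, assigned to output.
Therefore output = 20.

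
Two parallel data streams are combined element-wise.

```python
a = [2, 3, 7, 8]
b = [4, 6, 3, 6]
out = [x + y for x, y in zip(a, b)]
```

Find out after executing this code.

Step 1: Add corresponding elements:
  2 + 4 = 6
  3 + 6 = 9
  7 + 3 = 10
  8 + 6 = 14
Therefore out = [6, 9, 10, 14].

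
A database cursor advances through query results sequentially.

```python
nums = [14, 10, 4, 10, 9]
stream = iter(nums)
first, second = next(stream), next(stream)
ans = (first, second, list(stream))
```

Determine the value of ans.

Step 1: Create iterator over [14, 10, 4, 10, 9].
Step 2: first = 14, second = 10.
Step 3: Remaining elements: [4, 10, 9].
Therefore ans = (14, 10, [4, 10, 9]).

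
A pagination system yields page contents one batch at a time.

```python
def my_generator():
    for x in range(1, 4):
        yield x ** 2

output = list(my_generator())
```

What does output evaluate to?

Step 1: For each x in range(1, 4), yield x**2:
  x=1: yield 1**2 = 1
  x=2: yield 2**2 = 4
  x=3: yield 3**2 = 9
Therefore output = [1, 4, 9].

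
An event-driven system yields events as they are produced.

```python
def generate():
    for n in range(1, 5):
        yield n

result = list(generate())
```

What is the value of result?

Step 1: The generator yields each value from range(1, 5).
Step 2: list() consumes all yields: [1, 2, 3, 4].
Therefore result = [1, 2, 3, 4].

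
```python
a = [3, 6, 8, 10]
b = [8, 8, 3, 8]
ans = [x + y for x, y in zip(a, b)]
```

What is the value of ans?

Step 1: Add corresponding elements:
  3 + 8 = 11
  6 + 8 = 14
  8 + 3 = 11
  10 + 8 = 18
Therefore ans = [11, 14, 11, 18].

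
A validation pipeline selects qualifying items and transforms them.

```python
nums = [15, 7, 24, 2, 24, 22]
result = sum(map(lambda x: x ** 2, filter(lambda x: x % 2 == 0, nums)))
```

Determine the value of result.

Step 1: Filter even numbers from [15, 7, 24, 2, 24, 22]: [24, 2, 24, 22]
Step 2: Square each: [576, 4, 576, 484]
Step 3: Sum = 1640.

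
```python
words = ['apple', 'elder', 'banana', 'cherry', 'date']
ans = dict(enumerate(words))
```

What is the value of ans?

Step 1: enumerate pairs indices with words:
  0 -> 'apple'
  1 -> 'elder'
  2 -> 'banana'
  3 -> 'cherry'
  4 -> 'date'
Therefore ans = {0: 'apple', 1: 'elder', 2: 'banana', 3: 'cherry', 4: 'date'}.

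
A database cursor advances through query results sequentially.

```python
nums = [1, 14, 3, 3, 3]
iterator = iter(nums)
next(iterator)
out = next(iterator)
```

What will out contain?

Step 1: Create iterator over [1, 14, 3, 3, 3].
Step 2: next() consumes 1.
Step 3: next() returns 14.
Therefore out = 14.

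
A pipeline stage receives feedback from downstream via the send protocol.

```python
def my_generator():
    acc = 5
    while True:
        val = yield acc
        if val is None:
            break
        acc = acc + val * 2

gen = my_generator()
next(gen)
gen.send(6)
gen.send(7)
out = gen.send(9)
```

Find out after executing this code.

Step 1: next() -> yield acc=5.
Step 2: send(6) -> val=6, acc = 5 + 6*2 = 17, yield 17.
Step 3: send(7) -> val=7, acc = 17 + 7*2 = 31, yield 31.
Step 4: send(9) -> val=9, acc = 31 + 9*2 = 49, yield 49.
Therefore out = 49.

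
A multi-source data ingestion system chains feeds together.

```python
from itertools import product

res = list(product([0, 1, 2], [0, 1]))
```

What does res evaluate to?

Step 1: product([0, 1, 2], [0, 1]) gives all pairs:
  (0, 0)
  (0, 1)
  (1, 0)
  (1, 1)
  (2, 0)
  (2, 1)
Therefore res = [(0, 0), (0, 1), (1, 0), (1, 1), (2, 0), (2, 1)].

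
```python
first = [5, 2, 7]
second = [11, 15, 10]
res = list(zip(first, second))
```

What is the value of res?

Step 1: zip pairs elements at same index:
  Index 0: (5, 11)
  Index 1: (2, 15)
  Index 2: (7, 10)
Therefore res = [(5, 11), (2, 15), (7, 10)].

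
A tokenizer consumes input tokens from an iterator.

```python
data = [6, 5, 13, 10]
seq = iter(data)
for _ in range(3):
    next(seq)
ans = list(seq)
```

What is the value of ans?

Step 1: Create iterator over [6, 5, 13, 10].
Step 2: Advance 3 positions (consuming [6, 5, 13]).
Step 3: list() collects remaining elements: [10].
Therefore ans = [10].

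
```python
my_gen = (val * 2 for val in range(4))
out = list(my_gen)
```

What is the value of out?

Step 1: For each val in range(4), compute val*2:
  val=0: 0*2 = 0
  val=1: 1*2 = 2
  val=2: 2*2 = 4
  val=3: 3*2 = 6
Therefore out = [0, 2, 4, 6].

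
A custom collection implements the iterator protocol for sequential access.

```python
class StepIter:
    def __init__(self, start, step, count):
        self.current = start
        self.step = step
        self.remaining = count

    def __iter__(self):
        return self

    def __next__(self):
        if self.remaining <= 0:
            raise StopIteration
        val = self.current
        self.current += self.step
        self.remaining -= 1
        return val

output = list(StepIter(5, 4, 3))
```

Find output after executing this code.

Step 1: StepIter starts at 5, increments by 4, for 3 steps:
  Yield 5, then current += 4
  Yield 9, then current += 4
  Yield 13, then current += 4
Therefore output = [5, 9, 13].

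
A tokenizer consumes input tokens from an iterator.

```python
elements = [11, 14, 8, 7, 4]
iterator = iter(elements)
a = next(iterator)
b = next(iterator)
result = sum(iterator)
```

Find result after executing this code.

Step 1: Create iterator over [11, 14, 8, 7, 4].
Step 2: a = next() = 11, b = next() = 14.
Step 3: sum() of remaining [8, 7, 4] = 19.
Therefore result = 19.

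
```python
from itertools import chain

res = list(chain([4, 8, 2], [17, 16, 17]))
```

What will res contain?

Step 1: chain() concatenates iterables: [4, 8, 2] + [17, 16, 17].
Therefore res = [4, 8, 2, 17, 16, 17].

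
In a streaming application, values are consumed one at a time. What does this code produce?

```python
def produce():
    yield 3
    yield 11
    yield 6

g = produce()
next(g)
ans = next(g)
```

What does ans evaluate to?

Step 1: produce() creates a generator.
Step 2: next(g) yields 3 (consumed and discarded).
Step 3: next(g) yields 11, assigned to ans.
Therefore ans = 11.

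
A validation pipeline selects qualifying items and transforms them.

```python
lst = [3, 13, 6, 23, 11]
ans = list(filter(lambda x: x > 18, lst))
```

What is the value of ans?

Step 1: Filter elements > 18:
  3: removed
  13: removed
  6: removed
  23: kept
  11: removed
Therefore ans = [23].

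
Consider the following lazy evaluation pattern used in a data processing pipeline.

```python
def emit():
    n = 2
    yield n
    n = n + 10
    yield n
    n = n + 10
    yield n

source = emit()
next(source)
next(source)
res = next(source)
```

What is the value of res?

Step 1: Trace through generator execution:
  Yield 1: n starts at 2, yield 2
  Yield 2: n = 2 + 10 = 12, yield 12
  Yield 3: n = 12 + 10 = 22, yield 22
Step 2: First next() gets 2, second next() gets the second value, third next() yields 22.
Therefore res = 22.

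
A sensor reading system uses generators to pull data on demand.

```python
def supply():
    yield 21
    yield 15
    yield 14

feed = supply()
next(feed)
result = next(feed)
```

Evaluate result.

Step 1: supply() creates a generator.
Step 2: next(feed) yields 21 (consumed and discarded).
Step 3: next(feed) yields 15, assigned to result.
Therefore result = 15.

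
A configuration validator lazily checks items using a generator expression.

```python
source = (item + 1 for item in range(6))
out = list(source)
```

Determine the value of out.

Step 1: For each item in range(6), compute item+1:
  item=0: 0+1 = 1
  item=1: 1+1 = 2
  item=2: 2+1 = 3
  item=3: 3+1 = 4
  item=4: 4+1 = 5
  item=5: 5+1 = 6
Therefore out = [1, 2, 3, 4, 5, 6].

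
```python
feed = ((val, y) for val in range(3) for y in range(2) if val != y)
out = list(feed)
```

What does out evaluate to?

Step 1: Nested generator over range(3) x range(2) where val != y:
  (0, 0): excluded (val == y)
  (0, 1): included
  (1, 0): included
  (1, 1): excluded (val == y)
  (2, 0): included
  (2, 1): included
Therefore out = [(0, 1), (1, 0), (2, 0), (2, 1)].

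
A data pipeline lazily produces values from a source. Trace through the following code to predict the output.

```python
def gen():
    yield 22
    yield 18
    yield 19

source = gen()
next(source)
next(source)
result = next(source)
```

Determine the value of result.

Step 1: gen() creates a generator.
Step 2: next(source) yields 22 (consumed and discarded).
Step 3: next(source) yields 18 (consumed and discarded).
Step 4: next(source) yields 19, assigned to result.
Therefore result = 19.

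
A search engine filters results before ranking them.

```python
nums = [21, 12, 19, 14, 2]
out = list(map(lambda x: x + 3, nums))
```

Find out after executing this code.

Step 1: Apply lambda x: x + 3 to each element:
  21 -> 24
  12 -> 15
  19 -> 22
  14 -> 17
  2 -> 5
Therefore out = [24, 15, 22, 17, 5].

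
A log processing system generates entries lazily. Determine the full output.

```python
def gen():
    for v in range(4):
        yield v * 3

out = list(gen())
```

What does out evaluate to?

Step 1: For each v in range(4), yield v * 3:
  v=0: yield 0 * 3 = 0
  v=1: yield 1 * 3 = 3
  v=2: yield 2 * 3 = 6
  v=3: yield 3 * 3 = 9
Therefore out = [0, 3, 6, 9].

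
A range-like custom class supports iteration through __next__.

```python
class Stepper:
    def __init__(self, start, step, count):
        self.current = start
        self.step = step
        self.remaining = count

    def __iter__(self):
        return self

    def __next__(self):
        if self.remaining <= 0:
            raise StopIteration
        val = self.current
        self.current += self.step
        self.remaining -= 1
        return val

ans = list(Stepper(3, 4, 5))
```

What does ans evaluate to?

Step 1: Stepper starts at 3, increments by 4, for 5 steps:
  Yield 3, then current += 4
  Yield 7, then current += 4
  Yield 11, then current += 4
  Yield 15, then current += 4
  Yield 19, then current += 4
Therefore ans = [3, 7, 11, 15, 19].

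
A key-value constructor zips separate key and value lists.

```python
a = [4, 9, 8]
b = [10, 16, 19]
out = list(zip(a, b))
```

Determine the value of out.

Step 1: zip pairs elements at same index:
  Index 0: (4, 10)
  Index 1: (9, 16)
  Index 2: (8, 19)
Therefore out = [(4, 10), (9, 16), (8, 19)].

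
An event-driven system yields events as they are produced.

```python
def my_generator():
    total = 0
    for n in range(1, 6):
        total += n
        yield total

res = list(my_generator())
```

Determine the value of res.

Step 1: Generator accumulates running sum:
  n=1: total = 1, yield 1
  n=2: total = 3, yield 3
  n=3: total = 6, yield 6
  n=4: total = 10, yield 10
  n=5: total = 15, yield 15
Therefore res = [1, 3, 6, 10, 15].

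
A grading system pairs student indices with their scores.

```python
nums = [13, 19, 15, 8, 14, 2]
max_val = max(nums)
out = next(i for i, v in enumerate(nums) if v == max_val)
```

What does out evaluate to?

Step 1: max([13, 19, 15, 8, 14, 2]) = 19.
Step 2: Find first index where value == 19:
  Index 0: 13 != 19
  Index 1: 19 == 19, found!
Therefore out = 1.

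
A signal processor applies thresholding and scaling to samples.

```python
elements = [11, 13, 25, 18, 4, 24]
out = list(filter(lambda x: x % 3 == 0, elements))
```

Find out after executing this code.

Step 1: Filter elements divisible by 3:
  11 % 3 = 2: removed
  13 % 3 = 1: removed
  25 % 3 = 1: removed
  18 % 3 = 0: kept
  4 % 3 = 1: removed
  24 % 3 = 0: kept
Therefore out = [18, 24].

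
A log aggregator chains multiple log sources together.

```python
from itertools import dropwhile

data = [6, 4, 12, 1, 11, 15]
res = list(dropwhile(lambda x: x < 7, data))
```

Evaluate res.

Step 1: dropwhile drops elements while < 7:
  6 < 7: dropped
  4 < 7: dropped
  12: kept (dropping stopped)
Step 2: Remaining elements kept regardless of condition.
Therefore res = [12, 1, 11, 15].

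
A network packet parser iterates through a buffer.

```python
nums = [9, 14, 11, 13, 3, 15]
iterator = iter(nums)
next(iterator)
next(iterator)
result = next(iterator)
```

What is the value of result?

Step 1: Create iterator over [9, 14, 11, 13, 3, 15].
Step 2: next() consumes 9.
Step 3: next() consumes 14.
Step 4: next() returns 11.
Therefore result = 11.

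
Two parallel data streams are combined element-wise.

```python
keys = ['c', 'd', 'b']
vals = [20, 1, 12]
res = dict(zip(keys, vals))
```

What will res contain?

Step 1: zip pairs keys with values:
  'c' -> 20
  'd' -> 1
  'b' -> 12
Therefore res = {'c': 20, 'd': 1, 'b': 12}.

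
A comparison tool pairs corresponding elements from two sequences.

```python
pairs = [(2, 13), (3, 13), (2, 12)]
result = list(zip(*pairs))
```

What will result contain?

Step 1: zip(*pairs) transposes: unzips [(2, 13), (3, 13), (2, 12)] into separate sequences.
Step 2: First elements: (2, 3, 2), second elements: (13, 13, 12).
Therefore result = [(2, 3, 2), (13, 13, 12)].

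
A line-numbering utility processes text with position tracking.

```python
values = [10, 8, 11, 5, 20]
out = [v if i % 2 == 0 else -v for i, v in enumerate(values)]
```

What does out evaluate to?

Step 1: For each (i, v), keep v if i is even, negate if odd:
  i=0 (even): keep 10
  i=1 (odd): negate to -8
  i=2 (even): keep 11
  i=3 (odd): negate to -5
  i=4 (even): keep 20
Therefore out = [10, -8, 11, -5, 20].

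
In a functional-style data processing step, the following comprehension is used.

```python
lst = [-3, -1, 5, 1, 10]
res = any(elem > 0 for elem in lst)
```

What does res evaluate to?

Step 1: Check elem > 0 for each element in [-3, -1, 5, 1, 10]:
  -3 > 0: False
  -1 > 0: False
  5 > 0: True
  1 > 0: True
  10 > 0: True
Step 2: any() returns True.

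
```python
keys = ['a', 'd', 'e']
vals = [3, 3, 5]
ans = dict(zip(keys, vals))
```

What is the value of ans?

Step 1: zip pairs keys with values:
  'a' -> 3
  'd' -> 3
  'e' -> 5
Therefore ans = {'a': 3, 'd': 3, 'e': 5}.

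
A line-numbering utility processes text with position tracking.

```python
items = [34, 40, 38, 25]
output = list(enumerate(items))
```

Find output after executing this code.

Step 1: enumerate pairs each element with its index:
  (0, 34)
  (1, 40)
  (2, 38)
  (3, 25)
Therefore output = [(0, 34), (1, 40), (2, 38), (3, 25)].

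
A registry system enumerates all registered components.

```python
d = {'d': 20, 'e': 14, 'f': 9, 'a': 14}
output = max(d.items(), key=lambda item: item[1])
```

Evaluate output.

Step 1: Find item with maximum value:
  ('d', 20)
  ('e', 14)
  ('f', 9)
  ('a', 14)
Step 2: Maximum value is 20 at key 'd'.
Therefore output = ('d', 20).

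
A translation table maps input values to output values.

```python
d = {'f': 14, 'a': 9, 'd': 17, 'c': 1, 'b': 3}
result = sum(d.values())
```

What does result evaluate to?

Step 1: d.values() = [14, 9, 17, 1, 3].
Step 2: sum = 44.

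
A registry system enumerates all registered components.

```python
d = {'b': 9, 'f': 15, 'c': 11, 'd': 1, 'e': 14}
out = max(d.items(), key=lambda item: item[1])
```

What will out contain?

Step 1: Find item with maximum value:
  ('b', 9)
  ('f', 15)
  ('c', 11)
  ('d', 1)
  ('e', 14)
Step 2: Maximum value is 15 at key 'f'.
Therefore out = ('f', 15).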